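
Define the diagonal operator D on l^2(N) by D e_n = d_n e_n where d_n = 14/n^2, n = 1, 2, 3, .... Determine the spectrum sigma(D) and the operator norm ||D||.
sigma(D) = {14/n^2 : n ≥ 1} ∪ {0}; ||D|| = 14

A bounded diagonal operator on l^2 with diagonal entries d_n has spectrum equal to the closure of {d_n : n ≥ 1}: every d_n is an eigenvalue (with eigenvector e_n), so {d_n} ⊂ sigma(D); the spectrum is closed, so its closure is too; and for lambda not in the closure, (D - lambda I) has bounded inverse (the diagonal entries 1/(d_n - lambda) are bounded). For our sequence d_n = 14/n^2, n = 1, 2, 3, ...:
  - {d_n} = {14/n^2 : n ≥ 1}; the only limit point is 0
  - closure = {14/n^2 : n ≥ 1} ∪ {0}
For the norm: a diagonal operator has ||D|| = sup_n |d_n|. Here d_n = 14/n^2 is positive and decreasing, so sup_n |d_n| = d_1 = 14. So ||D|| = 14.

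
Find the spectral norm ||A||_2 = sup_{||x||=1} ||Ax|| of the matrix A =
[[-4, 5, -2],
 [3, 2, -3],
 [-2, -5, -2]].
||A||_2 ≈ 7.4622 (= sqrt(largest eigenvalue of A^T A))

||A||_2 = sigma_max(A) = sqrt(lambda_max(A^T A)). Form the symmetric matrix M = A^T A =
[[29, -4, 3],
 [-4, 54, -6],
 [3, -6, 17]].
Its characteristic polynomial (trace, sum of principal 2x2 minors, determinant of M give the coefficients) is
  p(λ) = det(λ I - M) = λ^3 - 100λ^2 + 2916λ - 24964.
No integer candidate from the rational root theorem (±divisors of 24964) is a root, so the roots are irrational. The cubic discriminant is Δ = 199523024 > 0, so there are three distinct real roots. p(15) = -349 and p(16) = 188 have opposite signs, so a root lies in (15, 16); Newton's method refines it to λ ≈ 15.6267. p(28) = 236 and p(29) = -111 have opposite signs, so a root lies in (28, 29); Newton's method refines it to λ ≈ 28.689. p(55) = -709 and p(56) = 348 have opposite signs, so a root lies in (55, 56); Newton's method refines it to λ ≈ 55.6844. Check (Vieta): the three roots sum to 100, matching tr M = 100.
So the eigenvalues of A^T A are ≈ 15.6267, 28.689, 55.6844 (all ≥ 0, as they must be for A^T A). The largest is λ_max ≈ 55.6844, hence ||A||_2 = sqrt(λ_max) ≈ 7.4622.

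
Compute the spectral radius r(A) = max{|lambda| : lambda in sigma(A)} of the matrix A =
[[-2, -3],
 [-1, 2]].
r(A) = sqrt(28)/2 ≈ 2.6458

The eigenvalues of A are the roots of its characteristic polynomial. With M = A (coefficients from the trace and determinant):
  p(λ) = det(λ I - M) = λ^2 - 7.
For λ^2 - 7 the discriminant is 28. It is nonnegative but not a perfect square, so the roots are real and irrational: λ = ± sqrt(28)/2 ≈ 2.6458, -2.6458.
Thus the eigenvalues (to 4 decimals) are 2.6458 (modulus 2.6458); -2.6458 (modulus 2.6458). The spectral radius is the largest modulus: r(A) = sqrt(28)/2 ≈ 2.6458. (Cross-check: r(A) ≤ ||A||_2 ≈ 3.8284; equality holds whenever A is normal, though it can also hold for some non-normal A.)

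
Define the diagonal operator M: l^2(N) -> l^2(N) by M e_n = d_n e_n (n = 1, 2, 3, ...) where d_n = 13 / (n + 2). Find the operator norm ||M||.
||M|| = 13/3 (attained at n = 1)

For M diagonal, ||M|| = sup_n |d_n| = sup_n 13/(n + 2). This is positive and strictly decreasing in n, so the supremum is attained at n = 1: d_1 = 13/(1 + 2) = 13/3. Hence ||M|| = 13/3.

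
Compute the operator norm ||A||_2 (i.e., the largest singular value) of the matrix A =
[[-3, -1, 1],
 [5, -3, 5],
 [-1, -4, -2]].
||A||_2 ≈ 7.7683 (= sqrt(largest eigenvalue of A^T A))

||A||_2 = sigma_max(A) = sqrt(lambda_max(A^T A)). Form the symmetric matrix M = A^T A =
[[35, -8, 24],
 [-8, 26, -8],
 [24, -8, 30]].
Its characteristic polynomial (trace, sum of principal 2x2 minors, determinant of M give the coefficients) is
  p(λ) = det(λ I - M) = λ^3 - 91λ^2 + 2036λ - 11236.
No integer candidate from the rational root theorem (±divisors of 11236) is a root, so the roots are irrational. The cubic discriminant is Δ = 762423184 > 0, so there are three distinct real roots. p(8) = -260 and p(9) = 446 have opposite signs, so a root lies in (8, 9); Newton's method refines it to λ ≈ 8.3472. p(22) = 160 and p(23) = -380 have opposite signs, so a root lies in (22, 23); Newton's method refines it to λ ≈ 22.3056. p(60) = -676 and p(61) = 1330 have opposite signs, so a root lies in (60, 61); Newton's method refines it to λ ≈ 60.3472. Check (Vieta): the three roots sum to 91, matching tr M = 91.
So the eigenvalues of A^T A are ≈ 8.3472, 22.3056, 60.3472 (all ≥ 0, as they must be for A^T A). The largest is λ_max ≈ 60.3472, hence ||A||_2 = sqrt(λ_max) ≈ 7.7683.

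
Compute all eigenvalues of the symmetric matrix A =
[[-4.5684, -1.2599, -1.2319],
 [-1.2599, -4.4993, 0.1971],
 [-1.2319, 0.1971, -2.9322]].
sigma(A) ≈ {-6, -4, -2}

A is real symmetric, so its spectrum consists of real eigenvalues. Expanding the characteristic polynomial of the displayed matrix gives
  det(λ I - A) = p(λ) = λ^3 + (12)λ^2 + (44)λ + (47.9984).
Solving p(λ) = 0 yields eigenvalues ≈ -6, -4, -2. (A is shown rounded to 4 decimals, so these recover the underlying integer eigenvalues to within that precision.)
Verification: the trace of A = -12 equals the sum of eigenvalues -12, and det(A) ≈ -47.9984 matches the eigenvalue product -48.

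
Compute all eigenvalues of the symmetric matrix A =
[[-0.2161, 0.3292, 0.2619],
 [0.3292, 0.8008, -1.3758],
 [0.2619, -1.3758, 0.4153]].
sigma(A) ≈ {-1, 0, 2}

A is real symmetric, so its spectrum consists of real eigenvalues. Expanding the characteristic polynomial of the displayed matrix gives
  det(λ I - A) = p(λ) = λ^3 + (-1)λ^2 + (-2)λ + (0).
Solving p(λ) = 0 yields eigenvalues ≈ -1, 0, 2. (A is shown rounded to 4 decimals, so these recover the underlying integer eigenvalues to within that precision.)
Verification: the trace of A = 1 equals the sum of eigenvalues 1, and det(A) ≈ -0.0000 matches the eigenvalue product 0.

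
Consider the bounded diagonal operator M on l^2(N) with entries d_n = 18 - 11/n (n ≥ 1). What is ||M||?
||M|| = 18

For a diagonal operator on l^2 with entries d_n, ||M|| = sup_n |d_n|. Here d_1 = 7, d_2 = 25/2, ..., and d_n = 18 - 11/n increases monotonically toward 18. All terms lie in [7, 18), so |d_n| = d_n and the supremum is the limit 18, which is not attained by any individual d_n. Hence ||M|| = 18.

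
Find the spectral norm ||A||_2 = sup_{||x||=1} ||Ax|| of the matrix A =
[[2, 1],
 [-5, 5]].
||A||_2 = sqrt((55 + sqrt(2125))/2) ≈ 7.1098 (= sqrt(largest eigenvalue of A^T A))

||A||_2 = sigma_max(A) = sqrt(lambda_max(A^T A)). Form the symmetric matrix M = A^T A =
[[29, -23],
 [-23, 26]].
Its characteristic polynomial (trace, determinant of M give the coefficients) is
  p(λ) = det(λ I - M) = λ^2 - 55λ + 225.
For λ^2 - 55λ + 225 the discriminant is 2125. It is nonnegative but not a perfect square, so the roots are real and irrational: λ = (55 ± sqrt(2125))/2 ≈ 50.5489, 4.4511.
So the eigenvalues of A^T A are ≈ 4.4511, 50.5489 (all ≥ 0, as they must be for A^T A). The largest is λ_max = (55 + sqrt(2125))/2 ≈ 50.5489, hence ||A||_2 = sqrt(λ_max) = sqrt((55 + sqrt(2125))/2) ≈ 7.1098.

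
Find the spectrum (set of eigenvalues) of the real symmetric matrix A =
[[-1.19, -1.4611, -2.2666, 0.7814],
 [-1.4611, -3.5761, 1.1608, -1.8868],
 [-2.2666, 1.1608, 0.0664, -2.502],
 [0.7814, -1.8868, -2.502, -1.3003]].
sigma(A) ≈ {-5, -3, -2, 4}

A is real symmetric, so its spectrum consists of real eigenvalues. Expanding the characteristic polynomial of the displayed matrix gives
  det(λ I - A) = p(λ) = λ^4 + (6)λ^3 + (-9)λ^2 + (-94)λ + (-120).
Solving p(λ) = 0 yields eigenvalues ≈ -5, -3, -2, 4. (A is shown rounded to 4 decimals, so these recover the underlying integer eigenvalues to within that precision.)
Verification: the trace of A = -6 equals the sum of eigenvalues -6, and det(A) ≈ -119.9998 matches the eigenvalue product -120.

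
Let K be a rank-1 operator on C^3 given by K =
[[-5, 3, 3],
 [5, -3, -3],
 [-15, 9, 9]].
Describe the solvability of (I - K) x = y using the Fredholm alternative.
(I - K) is singular (det(I - K) = 0, i.e. 1 ∈ sigma(K)). (I - K) x = y is solvable iff y ⊥ ker((I - K)^*) = span{(-5, 3, 3)}, i.e. iff -5y_1 + 3y_2 + 3y_3 = 0. When solvable, the solutions are x = y + c·(1, -1, 3), c arbitrary (ker(I - K) = span{(1, -1, 3)}, dimension 1).

K has rank 1, so it is an outer product K = u v^T: every row of K is a multiple of one row vector. Reading off the entries, u = (1, -1, 3) and v = (-5, 3, 3) (row i of K equals u_i·v^T). A rank-one matrix u v^T satisfies K u = u (v·u) and kills the (2)-dimensional subspace v^⊥, so its characteristic polynomial is lambda^2 (lambda - v·u) with v·u = tr K = 1. Hence the eigenvalues of I - K are 1 (multiplicity 2) and 1 - (1) = 0, so det(I - K) = 0. (Direct check: I - K =
[[6, -3, -3],
 [-5, 4, 3],
 [15, -9, -8]]
has determinant 0.) So 1 is an eigenvalue of K and (I - K) is not invertible. The finite-dimensional Fredholm alternative says: either (I - K) is invertible, or ker(I - K) ≠ {0} and then range(I - K) = ker((I - K)^*)^⊥, with dim ker(I - K) = dim ker((I - K)^*). We are in the second case, so we need both kernels. Kernel of I - K: (I - K) u = u - u (v·u) = u - u = 0, so ker(I - K) = span{u} = span{(1, -1, 3)} (it is exactly 1-dimensional because rank(I - K) = 2). Kernel of the adjoint: K is real, so (I - K)^* = I - K^T = I - v u^T, and (I - v u^T) v = v - v (u·v) = 0; hence ker((I - K)^*) = span{v} = span{(-5, 3, 3)}. Therefore (I - K) x = y is solvable iff <y, v> = 0, i.e. iff -5y_1 + 3y_2 + 3y_3 = 0. When this holds, K y = u (v·y) = 0, so (I - K) y = y and x = y is a particular solution; the full solution set is the line x = y + c·u = y + c·(1, -1, 3), c ∈ C.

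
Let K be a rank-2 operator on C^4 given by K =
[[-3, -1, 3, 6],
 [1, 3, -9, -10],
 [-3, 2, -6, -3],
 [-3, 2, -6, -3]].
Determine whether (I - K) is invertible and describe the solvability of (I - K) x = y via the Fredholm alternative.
(I - K) is invertible (det(I - K) = 67 ≠ 0), so for every y in C^4 the equation (I - K) x = y has a unique solution.

K has rank 2 and factors as K = U V^T = u1 v1^T + u2 v2^T with u1 = (1, -3, -2, -2), v1 = (0, -1, 3, 3), u2 = (-3, 1, -3, -3), v2 = (1, 0, 0, -1) (multiplying out reproduces the displayed K). The nonzero eigenvalues of U V^T coincide with those of the 2 x 2 matrix G = V^T U = [[v1·u1, v1·u2], [v2·u1, v2·u2]] = [[-9, -19], [3, 0]], and by the Sylvester determinant identity det(I_4 - U V^T) = det(I_2 - V^T U) = det([[10, 19], [-3, 1]]) = (10)(1) - (19)(-3) = 67. (Direct check: I - K =
[[4, 1, -3, -6],
 [-1, -2, 9, 10],
 [3, -2, 7, 3],
 [3, -2, 6, 4]]
has determinant 67.) The finite-dimensional Fredholm alternative says: either (I - K) is invertible, or ker(I - K) ≠ {0} and then range(I - K) = ker((I - K)^*)^⊥, with dim ker(I - K) = dim ker((I - K)^*). Since det(I - K) ≠ 0, 1 is not an eigenvalue of K and ker(I - K) = {0}, so we are in the first case: for every y there is a unique x = (I - K)^(-1) y. (Explicitly, by the Woodbury identity, (I - U V^T)^(-1) = I + U (I_2 - G)^(-1) V^T.)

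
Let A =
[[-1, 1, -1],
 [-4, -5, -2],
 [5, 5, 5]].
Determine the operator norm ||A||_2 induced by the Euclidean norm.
||A||_2 ≈ 10.8256 (= sqrt(largest eigenvalue of A^T A))

||A||_2 = sigma_max(A) = sqrt(lambda_max(A^T A)). Form the symmetric matrix M = A^T A =
[[42, 44, 34],
 [44, 51, 34],
 [34, 34, 30]].
Its characteristic polynomial (trace, sum of principal 2x2 minors, determinant of M give the coefficients) is
  p(λ) = det(λ I - M) = λ^3 - 123λ^2 + 684λ - 400.
No integer candidate from the rational root theorem (±divisors of 400) is a root, so the roots are irrational. The cubic discriminant is Δ = 3422182608 > 0, so there are three distinct real roots. p(0) = -400 and p(1) = 162 have opposite signs, so a root lies in (0, 1); Newton's method refines it to λ ≈ 0.6635. p(5) = 70 and p(6) = -508 have opposite signs, so a root lies in (5, 6); Newton's method refines it to λ ≈ 5.1439. p(117) = -2506 and p(118) = 10692 have opposite signs, so a root lies in (117, 118); Newton's method refines it to λ ≈ 117.1926. Check (Vieta): the three roots sum to 123, matching tr M = 123.
So the eigenvalues of A^T A are ≈ 0.6635, 5.1439, 117.1926 (all ≥ 0, as they must be for A^T A). The largest is λ_max ≈ 117.1926, hence ||A||_2 = sqrt(λ_max) ≈ 10.8256.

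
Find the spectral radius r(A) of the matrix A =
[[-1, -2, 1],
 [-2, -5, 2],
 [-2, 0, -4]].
r(A) ≈ 4.9621

The eigenvalues of A are the roots of its characteristic polynomial. With M = A (coefficients from the trace, the sum of principal 2x2 minors, and det A):
  p(λ) = det(λ I - M) = λ^3 + 10λ^2 + 27λ + 6.
No integer candidate from the rational root theorem (±divisors of 6) is a root, so the roots are irrational. The cubic discriminant is Δ = -1644 < 0, so there is one real root and a complex-conjugate pair. p(-1) = -12 and p(0) = 6 have opposite signs, so a root lies in (-1, 0); Newton's method refines it to λ ≈ -0.2437. Dividing out (λ - (-0.2437)) leaves approximately λ^2 + 9.7563λ + 24.6226. For λ^2 + 9.7563λ + 24.6226 the discriminant is -3.3046. It is negative, so the remaining roots are the complex-conjugate pair λ ≈ -4.8782 ± 0.9089i. Their product equals the constant term, so |λ|^2 ≈ 24.6226 and |λ| ≈ 4.9621.
Thus the eigenvalues (to 4 decimals) are -0.2437 (modulus 0.2437); -4.8782 ± 0.9089i (modulus 4.9621). The spectral radius is the largest modulus: r(A) ≈ 4.9621. (Cross-check: r(A) ≤ ||A||_2 ≈ 6.3204; equality holds whenever A is normal, though it can also hold for some non-normal A.)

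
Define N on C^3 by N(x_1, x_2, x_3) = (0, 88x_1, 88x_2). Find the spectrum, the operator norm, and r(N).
sigma(N) = {0}; ||N|| = 88; r(N) = 0. (N is nilpotent with N^3 = 0.)

On C^3, N is a strictly lower-triangular matrix with 88 on the subdiagonal and zeros elsewhere, so its characteristic polynomial is lambda^3 and every eigenvalue is 0: sigma(N) = {0}. For the operator norm, N e_i = 88e_{i+1} for i = 1, ..., 2 and N e_3 = 0, so the singular values of N are 88 (with multiplicity 2) and 0; hence ||N|| = 88. The spectral radius r(N) = max|lambda| = 0. Note ||N|| > r(N) — characteristic of non-normal nilpotent operators. Indeed N^3 = 0.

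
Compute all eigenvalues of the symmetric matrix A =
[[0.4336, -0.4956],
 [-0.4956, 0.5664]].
sigma(A) ≈ {0, 1}

A is real symmetric, so its spectrum consists of real eigenvalues. Expanding the characteristic polynomial of the displayed matrix gives
  det(λ I - A) = p(λ) = λ^2 + (-1)λ + (0).
Solving p(λ) = 0 yields eigenvalues ≈ 0, 1. (A is shown rounded to 4 decimals, so these recover the underlying integer eigenvalues to within that precision.)
Verification: the trace of A = 1 equals the sum of eigenvalues 1, and det(A) ≈ -0.0000 matches the eigenvalue product 0.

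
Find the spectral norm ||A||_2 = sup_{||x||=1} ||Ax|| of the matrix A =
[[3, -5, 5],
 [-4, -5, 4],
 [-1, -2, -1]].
||A||_2 ≈ 9.5834 (= sqrt(largest eigenvalue of A^T A))

||A||_2 = sigma_max(A) = sqrt(lambda_max(A^T A)). Form the symmetric matrix M = A^T A =
[[26, 7, 0],
 [7, 54, -43],
 [0, -43, 42]].
Its characteristic polynomial (trace, sum of principal 2x2 minors, determinant of M give the coefficients) is
  p(λ) = det(λ I - M) = λ^3 - 122λ^2 + 2866λ - 8836.
No integer candidate from the rational root theorem (±divisors of 8836) is a root, so the roots are irrational. The cubic discriminant is Δ = 17415826912 > 0, so there are three distinct real roots. p(3) = -1309 and p(4) = 740 have opposite signs, so a root lies in (3, 4); Newton's method refines it to λ ≈ 3.6261. p(26) = 784 and p(27) = -709 have opposite signs, so a root lies in (26, 27); Newton's method refines it to λ ≈ 26.5322. p(91) = -4741 and p(92) = 916 have opposite signs, so a root lies in (91, 92); Newton's method refines it to λ ≈ 91.8417. Check (Vieta): the three roots sum to 122, matching tr M = 122.
So the eigenvalues of A^T A are ≈ 3.6261, 26.5322, 91.8417 (all ≥ 0, as they must be for A^T A). The largest is λ_max ≈ 91.8417, hence ||A||_2 = sqrt(λ_max) ≈ 9.5834.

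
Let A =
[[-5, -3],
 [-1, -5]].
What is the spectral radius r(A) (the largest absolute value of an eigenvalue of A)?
r(A) = (10 + sqrt(12))/2 ≈ 6.7321

The eigenvalues of A are the roots of its characteristic polynomial. With M = A (coefficients from the trace and determinant):
  p(λ) = det(λ I - M) = λ^2 + 10λ + 22.
For λ^2 + 10λ + 22 the discriminant is 12. It is nonnegative but not a perfect square, so the roots are real and irrational: λ = (-10 ± sqrt(12))/2 ≈ -3.2679, -6.7321.
Thus the eigenvalues (to 4 decimals) are -3.2679 (modulus 3.2679); -6.7321 (modulus 6.7321). The spectral radius is the largest modulus: r(A) = (10 + sqrt(12))/2 ≈ 6.7321. (Cross-check: r(A) ≤ ||A||_2 ≈ 7.099; equality holds whenever A is normal, though it can also hold for some non-normal A.)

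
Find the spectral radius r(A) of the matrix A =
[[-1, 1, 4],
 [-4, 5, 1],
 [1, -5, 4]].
r(A) ≈ 6.7712

The eigenvalues of A are the roots of its characteristic polynomial. With M = A (coefficients from the trace, the sum of principal 2x2 minors, and det A):
  p(λ) = det(λ I - M) = λ^3 - 8λ^2 + 16λ - 52.
No integer candidate from the rational root theorem (±divisors of 52) is a root, so the roots are irrational. The cubic discriminant is Δ = -59696 < 0, so there is one real root and a complex-conjugate pair. p(6) = -28 and p(7) = 11 have opposite signs, so a root lies in (6, 7); Newton's method refines it to λ ≈ 6.7712. Dividing out (λ - (6.7712)) leaves approximately λ^2 - 1.2288λ + 7.6796. For λ^2 - 1.2288λ + 7.6796 the discriminant is -29.2084. It is negative, so the remaining roots are the complex-conjugate pair λ ≈ 0.6144 ± 2.7022i. Their product equals the constant term, so |λ|^2 ≈ 7.6796 and |λ| ≈ 2.7712.
Thus the eigenvalues (to 4 decimals) are 6.7712 (modulus 6.7712); 0.6144 ± 2.7022i (modulus 2.7712). The spectral radius is the largest modulus: r(A) ≈ 6.7712. (Cross-check: r(A) ≤ ||A||_2 ≈ 8.1916; equality holds whenever A is normal, though it can also hold for some non-normal A.)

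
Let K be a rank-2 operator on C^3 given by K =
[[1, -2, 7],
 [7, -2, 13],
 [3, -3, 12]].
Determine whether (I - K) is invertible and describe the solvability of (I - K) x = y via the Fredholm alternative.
(I - K) is invertible (det(I - K) = 8 ≠ 0), so for every y in C^3 the equation (I - K) x = y has a unique solution.

K has rank 2 and factors as K = U V^T = u1 v1^T + u2 v2^T with u1 = (-2, -2, -3), v1 = (1, 1, -2), u2 = (1, 3, 2), v2 = (3, 0, 3) (multiplying out reproduces the displayed K). The nonzero eigenvalues of U V^T coincide with those of the 2 x 2 matrix G = V^T U = [[v1·u1, v1·u2], [v2·u1, v2·u2]] = [[2, 0], [-15, 9]], and by the Sylvester determinant identity det(I_3 - U V^T) = det(I_2 - V^T U) = det([[-1, 0], [15, -8]]) = (-1)(-8) - (0)(15) = 8. (Direct check: I - K =
[[0, 2, -7],
 [-7, 3, -13],
 [-3, 3, -11]]
has determinant 8.) The finite-dimensional Fredholm alternative says: either (I - K) is invertible, or ker(I - K) ≠ {0} and then range(I - K) = ker((I - K)^*)^⊥, with dim ker(I - K) = dim ker((I - K)^*). Since det(I - K) ≠ 0, 1 is not an eigenvalue of K and ker(I - K) = {0}, so we are in the first case: for every y there is a unique x = (I - K)^(-1) y. (Explicitly, by the Woodbury identity, (I - U V^T)^(-1) = I + U (I_2 - G)^(-1) V^T.)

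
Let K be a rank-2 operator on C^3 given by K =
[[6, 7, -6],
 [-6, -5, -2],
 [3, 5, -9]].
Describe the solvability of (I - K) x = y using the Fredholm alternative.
(I - K) is invertible (det(I - K) = 40 ≠ 0), so for every y in C^3 the equation (I - K) x = y has a unique solution.

K has rank 2 and factors as K = U V^T = u1 v1^T + u2 v2^T with u1 = (3, -1, 3), v1 = (3, 3, -1), u2 = (-1, -1, -2), v2 = (3, 2, 3) (multiplying out reproduces the displayed K). The nonzero eigenvalues of U V^T coincide with those of the 2 x 2 matrix G = V^T U = [[v1·u1, v1·u2], [v2·u1, v2·u2]] = [[3, -4], [16, -11]], and by the Sylvester determinant identity det(I_3 - U V^T) = det(I_2 - V^T U) = det([[-2, 4], [-16, 12]]) = (-2)(12) - (4)(-16) = 40. (Direct check: I - K =
[[-5, -7, 6],
 [6, 6, 2],
 [-3, -5, 10]]
has determinant 40.) The finite-dimensional Fredholm alternative says: either (I - K) is invertible, or ker(I - K) ≠ {0} and then range(I - K) = ker((I - K)^*)^⊥, with dim ker(I - K) = dim ker((I - K)^*). Since det(I - K) ≠ 0, 1 is not an eigenvalue of K and ker(I - K) = {0}, so we are in the first case: for every y there is a unique x = (I - K)^(-1) y. (Explicitly, by the Woodbury identity, (I - U V^T)^(-1) = I + U (I_2 - G)^(-1) V^T.)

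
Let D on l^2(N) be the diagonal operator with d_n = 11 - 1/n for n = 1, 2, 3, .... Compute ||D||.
||D|| = 11

For a diagonal operator on l^2 with entries d_n, ||D|| = sup_n |d_n|. Here d_1 = 10, d_2 = 21/2, ..., and d_n = 11 - 1/n increases monotonically toward 11. All terms lie in [10, 11), so |d_n| = d_n and the supremum is the limit 11, which is not attained by any individual d_n. Hence ||D|| = 11.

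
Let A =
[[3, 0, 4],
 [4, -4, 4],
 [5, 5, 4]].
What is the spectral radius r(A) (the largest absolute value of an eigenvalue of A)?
r(A) = (4 + sqrt(224))/2 ≈ 9.4833

The eigenvalues of A are the roots of its characteristic polynomial. With M = A (coefficients from the trace, the sum of principal 2x2 minors, and det A):
  p(λ) = det(λ I - M) = λ^3 - 3λ^2 - 56λ - 52.
By the rational root theorem any rational root is an integer divisor of 52. Testing λ = -1: p(-1) = -1 - 3 + 56 - 52 = 0, so λ = -1 is a root. Dividing out (λ + 1) leaves p(λ) = (λ + 1)(λ^2 - 4λ - 52). For λ^2 - 4λ - 52 the discriminant is 224. It is nonnegative but not a perfect square, so the roots are real and irrational: λ = (4 ± sqrt(224))/2 ≈ 9.4833, -5.4833.
Thus the eigenvalues (to 4 decimals) are 9.4833 (modulus 9.4833); -5.4833 (modulus 5.4833); -1 (modulus 1). The spectral radius is the largest modulus: r(A) = (4 + sqrt(224))/2 ≈ 9.4833. (Cross-check: r(A) ≤ ||A||_2 ≈ 9.9245; equality holds whenever A is normal, though it can also hold for some non-normal A.)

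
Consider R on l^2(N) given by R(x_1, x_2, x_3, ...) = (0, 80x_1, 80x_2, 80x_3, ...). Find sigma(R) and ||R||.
sigma(R) = closed disk {z in C : |z| ≤ 80}; ||R|| = 80

Note R = 80·U where U is the unit right shift (U x)_k = x_{k-1} (with x_0 := 0); so ||R|| = 80||U|| and sigma(R) = 80·sigma(U). ||R x||^2 = sum_{k≥1} |80x_k|^2 = 6400||x||^2, so ||R|| = 80 and sigma(R) ⊂ {|z| ≤ 80}. For any |lambda| < 80, the equation (R - lambda I) x = 0 forces x_1 = 0, then 80x_k = lambda x_{k+1} ⇒ x = 0, so R has no eigenvalues. But (R - lambda I) is not surjective for |lambda| < 80: solving (R - lambda I) x = e_1 would require x_n proportional to (lambda/80)^(-n), which is not in l^2. So every |lambda| < 80 lies in the residual spectrum. The boundary |lambda| = 80 is in the approximate point spectrum (the spectrum is closed). Hence sigma(R) is the closed disk of radius 80.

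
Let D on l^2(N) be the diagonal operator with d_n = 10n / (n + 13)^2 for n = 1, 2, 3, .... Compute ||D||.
||D|| = 5/26 (attained at n = 13)

For D diagonal, ||D|| = sup_n |d_n|. Treat f(x) = 10x / (x + 13)^2 for real x > 0. By the quotient rule, f'(x) = 10(13 - x)/(x + 13)^3, which is positive for x < 13 and negative for x > 13. So f has a unique maximum at x = 13, and since 13 is a positive integer, the supremum over n ≥ 1 is attained at n = 13: d_13 = 10·13/(13 + 13)^2 = 10·13/676 = 5/26. Hence ||D|| = 5/26.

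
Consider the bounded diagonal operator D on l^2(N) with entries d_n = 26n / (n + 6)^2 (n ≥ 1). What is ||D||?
||D|| = 13/12 (attained at n = 6)

For D diagonal, ||D|| = sup_n |d_n|. Treat f(x) = 26x / (x + 6)^2 for real x > 0. By the quotient rule, f'(x) = 26(6 - x)/(x + 6)^3, which is positive for x < 6 and negative for x > 6. So f has a unique maximum at x = 6, and since 6 is a positive integer, the supremum over n ≥ 1 is attained at n = 6: d_6 = 26·6/(6 + 6)^2 = 26·6/144 = 13/12. Hence ||D|| = 13/12.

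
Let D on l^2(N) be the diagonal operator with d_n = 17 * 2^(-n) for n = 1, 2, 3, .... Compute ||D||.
||D|| = 17/2 (attained at n = 1)

For D diagonal, ||D|| = sup_n |d_n|. The sequence d_n = 17 * 2^(-n) is positive and strictly decreasing (ratio 2^(-1) < 1), so the supremum is d_1 = 17/2. Hence ||D|| = 17/2.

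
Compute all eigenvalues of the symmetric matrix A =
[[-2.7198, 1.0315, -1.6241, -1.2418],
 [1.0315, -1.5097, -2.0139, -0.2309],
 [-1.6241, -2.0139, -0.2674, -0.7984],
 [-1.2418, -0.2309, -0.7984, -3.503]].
sigma(A) ≈ {-5, -3, -2, 2}

A is real symmetric, so its spectrum consists of real eigenvalues. Expanding the characteristic polynomial of the displayed matrix gives
  det(λ I - A) = p(λ) = λ^4 + (8)λ^3 + (11)λ^2 + (-32)λ + (-60).
Solving p(λ) = 0 yields eigenvalues ≈ -5, -3, -2, 2. (A is shown rounded to 4 decimals, so these recover the underlying integer eigenvalues to within that precision.)
Verification: the trace of A = -8 equals the sum of eigenvalues -8, and det(A) ≈ -59.9993 matches the eigenvalue product -60.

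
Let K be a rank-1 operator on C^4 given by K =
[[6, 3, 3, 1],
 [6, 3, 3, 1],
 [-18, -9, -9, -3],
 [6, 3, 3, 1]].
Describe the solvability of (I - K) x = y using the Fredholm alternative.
(I - K) is singular (det(I - K) = 0, i.e. 1 ∈ sigma(K)). (I - K) x = y is solvable iff y ⊥ ker((I - K)^*) = span{(6, 3, 3, 1)}, i.e. iff 6y_1 + 3y_2 + 3y_3 + y_4 = 0. When solvable, the solutions are x = y + c·(1, 1, -3, 1), c arbitrary (ker(I - K) = span{(1, 1, -3, 1)}, dimension 1).

K has rank 1, so it is an outer product K = u v^T: every row of K is a multiple of one row vector. Reading off the entries, u = (1, 1, -3, 1) and v = (6, 3, 3, 1) (row i of K equals u_i·v^T). A rank-one matrix u v^T satisfies K u = u (v·u) and kills the (3)-dimensional subspace v^⊥, so its characteristic polynomial is lambda^3 (lambda - v·u) with v·u = tr K = 1. Hence the eigenvalues of I - K are 1 (multiplicity 3) and 1 - (1) = 0, so det(I - K) = 0. (Direct check: I - K =
[[-5, -3, -3, -1],
 [-6, -2, -3, -1],
 [18, 9, 10, 3],
 [-6, -3, -3, 0]]
has determinant 0.) So 1 is an eigenvalue of K and (I - K) is not invertible. The finite-dimensional Fredholm alternative says: either (I - K) is invertible, or ker(I - K) ≠ {0} and then range(I - K) = ker((I - K)^*)^⊥, with dim ker(I - K) = dim ker((I - K)^*). We are in the second case, so we need both kernels. Kernel of I - K: (I - K) u = u - u (v·u) = u - u = 0, so ker(I - K) = span{u} = span{(1, 1, -3, 1)} (it is exactly 1-dimensional because rank(I - K) = 3). Kernel of the adjoint: K is real, so (I - K)^* = I - K^T = I - v u^T, and (I - v u^T) v = v - v (u·v) = 0; hence ker((I - K)^*) = span{v} = span{(6, 3, 3, 1)}. Therefore (I - K) x = y is solvable iff <y, v> = 0, i.e. iff 6y_1 + 3y_2 + 3y_3 + y_4 = 0. When this holds, K y = u (v·y) = 0, so (I - K) y = y and x = y is a particular solution; the full solution set is the line x = y + c·u = y + c·(1, 1, -3, 1), c ∈ C.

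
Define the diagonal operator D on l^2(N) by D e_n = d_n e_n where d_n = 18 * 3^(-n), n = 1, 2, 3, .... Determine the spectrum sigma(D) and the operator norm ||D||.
sigma(D) = {18 * 3^(-n) : n ≥ 1} ∪ {0}; ||D|| = 6

A bounded diagonal operator on l^2 with diagonal entries d_n has spectrum equal to the closure of {d_n : n ≥ 1}: every d_n is an eigenvalue (with eigenvector e_n), so {d_n} ⊂ sigma(D); the spectrum is closed, so its closure is too; and for lambda not in the closure, (D - lambda I) has bounded inverse (the diagonal entries 1/(d_n - lambda) are bounded). For our sequence d_n = 18 * 3^(-n), n = 1, 2, 3, ...:
  - {d_n} = {18 * 3^(-n) : n ≥ 1}; the only limit point is 0
  - closure = {18 * 3^(-n) : n ≥ 1} ∪ {0}
For the norm: a diagonal operator has ||D|| = sup_n |d_n|. Here d_n = 18 * 3^(-n) is positive and decreasing, so sup_n |d_n| = d_1 = 18/3 = 6. So ||D|| = 6.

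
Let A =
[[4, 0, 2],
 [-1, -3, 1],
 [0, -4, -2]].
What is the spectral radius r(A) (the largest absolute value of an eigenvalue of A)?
r(A) ≈ 4.166

The eigenvalues of A are the roots of its characteristic polynomial. With M = A (coefficients from the trace, the sum of principal 2x2 minors, and det A):
  p(λ) = det(λ I - M) = λ^3 + λ^2 - 10λ - 48.
No integer candidate from the rational root theorem (±divisors of 48) is a root, so the roots are irrational. The cubic discriminant is Δ = -49276 < 0, so there is one real root and a complex-conjugate pair. p(4) = -8 and p(5) = 52 have opposite signs, so a root lies in (4, 5); Newton's method refines it to λ ≈ 4.166. Dividing out (λ - (4.166)) leaves approximately λ^2 + 5.166λ + 11.5218. For λ^2 + 5.166λ + 11.5218 the discriminant is -19.3993. It is negative, so the remaining roots are the complex-conjugate pair λ ≈ -2.583 ± 2.2022i. Their product equals the constant term, so |λ|^2 ≈ 11.5218 and |λ| ≈ 3.3944.
Thus the eigenvalues (to 4 decimals) are 4.166 (modulus 4.166); -2.583 ± 2.2022i (modulus 3.3944). The spectral radius is the largest modulus: r(A) ≈ 4.166. (Cross-check: r(A) ≤ ||A||_2 ≈ 5.3602; equality holds whenever A is normal, though it can also hold for some non-normal A.)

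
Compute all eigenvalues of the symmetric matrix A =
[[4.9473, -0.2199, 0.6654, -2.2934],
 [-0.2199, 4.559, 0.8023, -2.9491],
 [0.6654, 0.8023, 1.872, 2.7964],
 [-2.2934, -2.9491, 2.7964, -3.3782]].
sigma(A) ≈ {-6, 3, 5, 6}

A is real symmetric, so its spectrum consists of real eigenvalues. Expanding the characteristic polynomial of the displayed matrix gives
  det(λ I - A) = p(λ) = λ^4 + (-8)λ^3 + (-21)λ^2 + (287.9984)λ + (-540).
Solving p(λ) = 0 yields eigenvalues ≈ -6, 3, 5, 6. (A is shown rounded to 4 decimals, so these recover the underlying integer eigenvalues to within that precision.)
Verification: the trace of A = 8 equals the sum of eigenvalues 8, and det(A) ≈ -539.9999 matches the eigenvalue product -540.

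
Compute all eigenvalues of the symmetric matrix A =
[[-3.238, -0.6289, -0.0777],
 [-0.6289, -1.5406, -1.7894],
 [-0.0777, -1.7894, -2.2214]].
sigma(A) ≈ {-4, -3, 0}

A is real symmetric, so its spectrum consists of real eigenvalues. Expanding the characteristic polynomial of the displayed matrix gives
  det(λ I - A) = p(λ) = λ^3 + (7)λ^2 + (12)λ + (0).
Solving p(λ) = 0 yields eigenvalues ≈ -4, -3, 0. (A is shown rounded to 4 decimals, so these recover the underlying integer eigenvalues to within that precision.)
Verification: the trace of A = -7 equals the sum of eigenvalues -7, and det(A) ≈ -0.0004 matches the eigenvalue product 0.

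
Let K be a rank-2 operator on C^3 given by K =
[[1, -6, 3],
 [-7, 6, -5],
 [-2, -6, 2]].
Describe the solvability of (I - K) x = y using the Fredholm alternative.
(I - K) is invertible (det(I - K) = -54 ≠ 0), so for every y in C^3 the equation (I - K) x = y has a unique solution.

K has rank 2 and factors as K = U V^T = u1 v1^T + u2 v2^T with u1 = (2, -2, 2), v1 = (2, -3, 2), u2 = (1, 1, 2), v2 = (-3, 0, -1) (multiplying out reproduces the displayed K). The nonzero eigenvalues of U V^T coincide with those of the 2 x 2 matrix G = V^T U = [[v1·u1, v1·u2], [v2·u1, v2·u2]] = [[14, 3], [-8, -5]], and by the Sylvester determinant identity det(I_3 - U V^T) = det(I_2 - V^T U) = det([[-13, -3], [8, 6]]) = (-13)(6) - (-3)(8) = -54. (Direct check: I - K =
[[0, 6, -3],
 [7, -5, 5],
 [2, 6, -1]]
has determinant -54.) The finite-dimensional Fredholm alternative says: either (I - K) is invertible, or ker(I - K) ≠ {0} and then range(I - K) = ker((I - K)^*)^⊥, with dim ker(I - K) = dim ker((I - K)^*). Since det(I - K) ≠ 0, 1 is not an eigenvalue of K and ker(I - K) = {0}, so we are in the first case: for every y there is a unique x = (I - K)^(-1) y. (Explicitly, by the Woodbury identity, (I - U V^T)^(-1) = I + U (I_2 - G)^(-1) V^T.)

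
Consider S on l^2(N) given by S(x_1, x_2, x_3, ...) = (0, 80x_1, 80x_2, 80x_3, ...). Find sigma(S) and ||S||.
sigma(S) = closed disk {z in C : |z| ≤ 80}; ||S|| = 80

Note S = 80·U where U is the unit right shift (U x)_k = x_{k-1} (with x_0 := 0); so ||S|| = 80||U|| and sigma(S) = 80·sigma(U). ||S x||^2 = sum_{k≥1} |80x_k|^2 = 6400||x||^2, so ||S|| = 80 and sigma(S) ⊂ {|z| ≤ 80}. For any |lambda| < 80, the equation (S - lambda I) x = 0 forces x_1 = 0, then 80x_k = lambda x_{k+1} ⇒ x = 0, so S has no eigenvalues. But (S - lambda I) is not surjective for |lambda| < 80: solving (S - lambda I) x = e_1 would require x_n proportional to (lambda/80)^(-n), which is not in l^2. So every |lambda| < 80 lies in the residual spectrum. The boundary |lambda| = 80 is in the approximate point spectrum (the spectrum is closed). Hence sigma(S) is the closed disk of radius 80.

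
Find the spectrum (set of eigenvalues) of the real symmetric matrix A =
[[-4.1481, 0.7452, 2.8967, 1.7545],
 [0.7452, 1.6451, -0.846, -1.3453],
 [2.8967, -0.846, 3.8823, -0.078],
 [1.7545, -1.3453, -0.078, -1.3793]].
sigma(A) ≈ {-6, -1, 2, 5}

A is real symmetric, so its spectrum consists of real eigenvalues. Expanding the characteristic polynomial of the displayed matrix gives
  det(λ I - A) = p(λ) = λ^4 + (0)λ^3 + (-33)λ^2 + (28)λ + (59.9984).
Solving p(λ) = 0 yields eigenvalues ≈ -6, -1, 2, 5. (A is shown rounded to 4 decimals, so these recover the underlying integer eigenvalues to within that precision.)
Verification: the trace of A = 0 equals the sum of eigenvalues 0, and det(A) ≈ 59.9984 matches the eigenvalue product 60.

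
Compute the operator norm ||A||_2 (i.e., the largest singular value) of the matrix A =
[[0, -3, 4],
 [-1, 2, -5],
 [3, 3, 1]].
||A||_2 ≈ 7.3296 (= sqrt(largest eigenvalue of A^T A))

||A||_2 = sigma_max(A) = sqrt(lambda_max(A^T A)). Form the symmetric matrix M = A^T A =
[[10, 7, 8],
 [7, 22, -19],
 [8, -19, 42]].
Its characteristic polynomial (trace, sum of principal 2x2 minors, determinant of M give the coefficients) is
  p(λ) = det(λ I - M) = λ^3 - 74λ^2 + 1090λ - 36.
No integer candidate from the rational root theorem (±divisors of 36) is a root, so the roots are irrational. The cubic discriminant is Δ = 1319800032 > 0, so there are three distinct real roots. p(0) = -36 and p(1) = 981 have opposite signs, so a root lies in (0, 1); Newton's method refines it to λ ≈ 0.0331. p(20) = 164 and p(21) = -519 have opposite signs, so a root lies in (20, 21); Newton's method refines it to λ ≈ 20.2436. p(53) = -1255 and p(54) = 504 have opposite signs, so a root lies in (53, 54); Newton's method refines it to λ ≈ 53.7233. Check (Vieta): the three roots sum to 74, matching tr M = 74.
So the eigenvalues of A^T A are ≈ 0.0331, 20.2436, 53.7233 (all ≥ 0, as they must be for A^T A). The largest is λ_max ≈ 53.7233, hence ||A||_2 = sqrt(λ_max) ≈ 7.3296.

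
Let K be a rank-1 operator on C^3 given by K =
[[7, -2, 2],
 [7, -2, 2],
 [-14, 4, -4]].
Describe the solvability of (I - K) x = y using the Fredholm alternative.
(I - K) is singular (det(I - K) = 0, i.e. 1 ∈ sigma(K)). (I - K) x = y is solvable iff y ⊥ ker((I - K)^*) = span{(7, -2, 2)}, i.e. iff 7y_1 - 2y_2 + 2y_3 = 0. When solvable, the solutions are x = y + c·(1, 1, -2), c arbitrary (ker(I - K) = span{(1, 1, -2)}, dimension 1).

K has rank 1, so it is an outer product K = u v^T: every row of K is a multiple of one row vector. Reading off the entries, u = (1, 1, -2) and v = (7, -2, 2) (row i of K equals u_i·v^T). A rank-one matrix u v^T satisfies K u = u (v·u) and kills the (2)-dimensional subspace v^⊥, so its characteristic polynomial is lambda^2 (lambda - v·u) with v·u = tr K = 1. Hence the eigenvalues of I - K are 1 (multiplicity 2) and 1 - (1) = 0, so det(I - K) = 0. (Direct check: I - K =
[[-6, 2, -2],
 [-7, 3, -2],
 [14, -4, 5]]
has determinant 0.) So 1 is an eigenvalue of K and (I - K) is not invertible. The finite-dimensional Fredholm alternative says: either (I - K) is invertible, or ker(I - K) ≠ {0} and then range(I - K) = ker((I - K)^*)^⊥, with dim ker(I - K) = dim ker((I - K)^*). We are in the second case, so we need both kernels. Kernel of I - K: (I - K) u = u - u (v·u) = u - u = 0, so ker(I - K) = span{u} = span{(1, 1, -2)} (it is exactly 1-dimensional because rank(I - K) = 2). Kernel of the adjoint: K is real, so (I - K)^* = I - K^T = I - v u^T, and (I - v u^T) v = v - v (u·v) = 0; hence ker((I - K)^*) = span{v} = span{(7, -2, 2)}. Therefore (I - K) x = y is solvable iff <y, v> = 0, i.e. iff 7y_1 - 2y_2 + 2y_3 = 0. When this holds, K y = u (v·y) = 0, so (I - K) y = y and x = y is a particular solution; the full solution set is the line x = y + c·u = y + c·(1, 1, -2), c ∈ C.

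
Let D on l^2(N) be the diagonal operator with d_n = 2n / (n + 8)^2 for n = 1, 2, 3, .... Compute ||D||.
||D|| = 1/16 (attained at n = 8)

For D diagonal, ||D|| = sup_n |d_n|. Treat f(x) = 2x / (x + 8)^2 for real x > 0. By the quotient rule, f'(x) = 2(8 - x)/(x + 8)^3, which is positive for x < 8 and negative for x > 8. So f has a unique maximum at x = 8, and since 8 is a positive integer, the supremum over n ≥ 1 is attained at n = 8: d_8 = 2·8/(8 + 8)^2 = 2·8/256 = 1/16. Hence ||D|| = 1/16.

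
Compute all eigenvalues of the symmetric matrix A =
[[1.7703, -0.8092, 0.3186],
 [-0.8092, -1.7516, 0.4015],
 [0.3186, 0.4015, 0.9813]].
sigma(A) ≈ {-2, 1, 2}

A is real symmetric, so its spectrum consists of real eigenvalues. Expanding the characteristic polynomial of the displayed matrix gives
  det(λ I - A) = p(λ) = λ^3 + (-1)λ^2 + (-4)λ + (4).
Solving p(λ) = 0 yields eigenvalues ≈ -2, 1, 2. (A is shown rounded to 4 decimals, so these recover the underlying integer eigenvalues to within that precision.)
Verification: the trace of A = 1 equals the sum of eigenvalues 1, and det(A) ≈ -4.0000 matches the eigenvalue product -4.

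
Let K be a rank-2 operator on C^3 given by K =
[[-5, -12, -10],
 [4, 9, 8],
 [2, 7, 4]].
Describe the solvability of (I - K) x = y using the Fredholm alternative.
(I - K) is invertible (det(I - K) = -24 ≠ 0), so for every y in C^3 the equation (I - K) x = y has a unique solution.

K has rank 2 and factors as K = U V^T = u1 v1^T + u2 v2^T with u1 = (3, -3, 1), v1 = (-1, -2, -2), u2 = (-2, 1, 3), v2 = (1, 3, 2) (multiplying out reproduces the displayed K). The nonzero eigenvalues of U V^T coincide with those of the 2 x 2 matrix G = V^T U = [[v1·u1, v1·u2], [v2·u1, v2·u2]] = [[1, -6], [-4, 7]], and by the Sylvester determinant identity det(I_3 - U V^T) = det(I_2 - V^T U) = det([[0, 6], [4, -6]]) = (0)(-6) - (6)(4) = -24. (Direct check: I - K =
[[6, 12, 10],
 [-4, -8, -8],
 [-2, -7, -3]]
has determinant -24.) The finite-dimensional Fredholm alternative says: either (I - K) is invertible, or ker(I - K) ≠ {0} and then range(I - K) = ker((I - K)^*)^⊥, with dim ker(I - K) = dim ker((I - K)^*). Since det(I - K) ≠ 0, 1 is not an eigenvalue of K and ker(I - K) = {0}, so we are in the first case: for every y there is a unique x = (I - K)^(-1) y. (Explicitly, by the Woodbury identity, (I - U V^T)^(-1) = I + U (I_2 - G)^(-1) V^T.)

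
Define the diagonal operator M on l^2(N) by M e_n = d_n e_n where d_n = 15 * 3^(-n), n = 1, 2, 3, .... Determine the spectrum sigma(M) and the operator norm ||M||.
sigma(M) = {15 * 3^(-n) : n ≥ 1} ∪ {0}; ||M|| = 5

A bounded diagonal operator on l^2 with diagonal entries d_n has spectrum equal to the closure of {d_n : n ≥ 1}: every d_n is an eigenvalue (with eigenvector e_n), so {d_n} ⊂ sigma(M); the spectrum is closed, so its closure is too; and for lambda not in the closure, (M - lambda I) has bounded inverse (the diagonal entries 1/(d_n - lambda) are bounded). For our sequence d_n = 15 * 3^(-n), n = 1, 2, 3, ...:
  - {d_n} = {15 * 3^(-n) : n ≥ 1}; the only limit point is 0
  - closure = {15 * 3^(-n) : n ≥ 1} ∪ {0}
For the norm: a diagonal operator has ||M|| = sup_n |d_n|. Here d_n = 15 * 3^(-n) is positive and decreasing, so sup_n |d_n| = d_1 = 15/3 = 5. So ||M|| = 5.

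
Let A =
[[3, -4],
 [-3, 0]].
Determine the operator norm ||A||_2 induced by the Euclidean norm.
||A||_2 = sqrt((34 + sqrt(580))/2) ≈ 5.389 (= sqrt(largest eigenvalue of A^T A))

||A||_2 = sigma_max(A) = sqrt(lambda_max(A^T A)). Form the symmetric matrix M = A^T A =
[[18, -12],
 [-12, 16]].
Its characteristic polynomial (trace, determinant of M give the coefficients) is
  p(λ) = det(λ I - M) = λ^2 - 34λ + 144.
For λ^2 - 34λ + 144 the discriminant is 580. It is nonnegative but not a perfect square, so the roots are real and irrational: λ = (34 ± sqrt(580))/2 ≈ 29.0416, 4.9584.
So the eigenvalues of A^T A are ≈ 4.9584, 29.0416 (all ≥ 0, as they must be for A^T A). The largest is λ_max = (34 + sqrt(580))/2 ≈ 29.0416, hence ||A||_2 = sqrt(λ_max) = sqrt((34 + sqrt(580))/2) ≈ 5.389.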